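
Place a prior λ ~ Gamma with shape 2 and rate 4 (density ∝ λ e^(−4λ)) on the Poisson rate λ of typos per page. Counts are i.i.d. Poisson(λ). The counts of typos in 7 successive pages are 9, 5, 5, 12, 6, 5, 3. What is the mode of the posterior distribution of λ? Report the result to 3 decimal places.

λ̂_MAP = 4.182

Σxᵢ = 9+5+5+12+6+5+3 = 45, with n = 7.
Posterior ∝ λe^(−4λ) · λ^45e^(−7λ) = λ^46e^(−11λ), i.e. Gamma(shape=47, rate=11).
The mode of a Gamma(a, b) with a ≥ 1 (shape–rate) is (a−1)/b = 46/11 ≈ 4.182.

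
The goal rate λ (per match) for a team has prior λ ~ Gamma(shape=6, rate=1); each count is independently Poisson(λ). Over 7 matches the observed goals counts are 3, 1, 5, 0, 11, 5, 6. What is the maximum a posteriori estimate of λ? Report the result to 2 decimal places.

Σxᵢ = 3+1+5+0+11+5+6 = 31, with n = 7.
Posterior ∝ λ^5e^(−1λ) · λ^31e^(−7λ) = λ^36e^(−8λ), i.e. Gamma(shape=37, rate=8).
The mode of a Gamma(a, b) with a ≥ 1 (shape–rate) is (a−1)/b = 36/8 ≈ 4.50.

λ̂_MAP = 4.50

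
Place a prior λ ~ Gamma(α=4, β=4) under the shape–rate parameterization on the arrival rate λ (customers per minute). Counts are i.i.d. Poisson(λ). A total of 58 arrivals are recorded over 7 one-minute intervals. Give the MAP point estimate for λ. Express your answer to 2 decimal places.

λ̂_MAP = 5.55

Σxᵢ = 58, n = 7.
Posterior ∝ λ^3e^(−4λ) · λ^58e^(−7λ) = λ^61e^(−11λ), i.e. Gamma(shape=62, rate=11).
The mode of a Gamma(a, b) with a ≥ 1 (shape–rate) is (a−1)/b = 61/11 ≈ 5.55.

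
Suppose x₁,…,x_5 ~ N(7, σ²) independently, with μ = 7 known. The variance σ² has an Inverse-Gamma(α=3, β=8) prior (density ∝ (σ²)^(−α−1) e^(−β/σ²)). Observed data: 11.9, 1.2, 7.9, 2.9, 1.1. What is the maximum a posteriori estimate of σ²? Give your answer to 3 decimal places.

Sum of squared deviations about the known mean: SS = (11.9−7)² + (1.2−7)² + (7.9−7)² + (2.9−7)² + (1.1−7)² = 110.08.
The Normal likelihood contributes (σ²)^(−n/2) exp(−SS/(2σ²)), so the posterior is Inverse-Gamma(α + n/2, β + SS/2) = Inverse-Gamma(5.5, 63.04).
The mode of Inverse-Gamma(a, b) is b/(a+1) = 63.04/6.5 ≈ 9.698.

σ̂²_MAP = 9.698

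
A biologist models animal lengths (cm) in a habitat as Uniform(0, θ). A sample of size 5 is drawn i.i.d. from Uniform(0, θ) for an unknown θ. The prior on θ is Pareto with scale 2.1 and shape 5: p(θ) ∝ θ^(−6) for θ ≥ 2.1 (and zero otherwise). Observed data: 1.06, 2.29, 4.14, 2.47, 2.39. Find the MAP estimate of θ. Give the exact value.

The Uniform(0, θ) likelihood is θ^(−n) for θ ≥ max(xᵢ), zero otherwise. Here max(xᵢ) = 4.14.
Posterior ∝ θ^(−6) · θ^(−5) = θ^(−11) on θ ≥ max(2.1, 4.14) = 4.14.
This density is strictly decreasing in θ, so the posterior mode lies at the lower boundary of the support.

θ̂_MAP = 4.14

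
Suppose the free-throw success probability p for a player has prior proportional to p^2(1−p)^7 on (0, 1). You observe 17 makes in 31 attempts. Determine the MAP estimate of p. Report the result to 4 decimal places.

The prior density ∝ p^2(1−p)^7 is the kernel of Beta(3, 8).
Data: 17 successes in 31 trials. The binomial likelihood contributes p^17(1−p)^14, so the posterior is Beta(3+17, 8+14) = Beta(20, 22).
For Beta(a, b) with a, b > 1 the mode is (a−1)/(a+b−2) = 19/40 ≈ 0.4750.

p̂_MAP = 0.4750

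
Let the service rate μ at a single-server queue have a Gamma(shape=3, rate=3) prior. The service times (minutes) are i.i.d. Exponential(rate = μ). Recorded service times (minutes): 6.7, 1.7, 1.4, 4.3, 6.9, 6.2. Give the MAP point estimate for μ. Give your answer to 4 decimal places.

μ̂_MAP = 0.2649

The Exponential(rate=μ) likelihood is ∝ μ^n e^(−μΣtᵢ). Here n = 6 and Σtᵢ = 6.7 + 1.7 + 1.4 + 4.3 + 6.9 + 6.2 = 27.2.
Posterior ∝ μ^2e^(−3μ) · μ^6e^(−27.2μ) = μ^8e^(−30.2μ), i.e. Gamma(9, 30.2).
Mode = (a−1)/b = 8/30.2 ≈ 0.2649.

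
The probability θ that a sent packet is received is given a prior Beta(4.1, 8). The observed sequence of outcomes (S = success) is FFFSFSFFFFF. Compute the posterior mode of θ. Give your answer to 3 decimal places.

Prior: Beta(4.1, 8).
Data: 2 successes in 11 trials (from the sequence). The binomial likelihood contributes θ^2(1−θ)^9, so the posterior is Beta(4.1+2, 8+9) = Beta(6.1, 17).
For Beta(a, b) with a, b > 1 the mode is (a−1)/(a+b−2) = 5.1/21.1 ≈ 0.242.

θ̂_MAP = 0.242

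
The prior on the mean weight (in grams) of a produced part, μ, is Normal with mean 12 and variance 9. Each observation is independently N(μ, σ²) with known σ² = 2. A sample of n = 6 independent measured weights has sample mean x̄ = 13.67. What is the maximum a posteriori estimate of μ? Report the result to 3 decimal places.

μ̂_MAP = 13.610

n = 6, x̄ = 13.67.
For a Normal prior and Normal likelihood with known variance, the posterior is Normal; its mode equals its mean, the precision-weighted average.
Prior precision 1/σ₀² = 1/9; data precision n/σ² = 6/2 = 3.
μ̂ = ((1/9)·12 + 3·13.67) / (1/9 + 3) = (12703/300)/(28/9) = 38109/2800 ≈ 13.610.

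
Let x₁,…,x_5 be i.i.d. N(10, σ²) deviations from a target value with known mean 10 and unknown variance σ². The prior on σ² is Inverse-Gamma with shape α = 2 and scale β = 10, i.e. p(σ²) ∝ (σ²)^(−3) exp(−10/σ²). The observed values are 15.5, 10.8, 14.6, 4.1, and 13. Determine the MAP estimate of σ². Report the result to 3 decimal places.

Sum of squared deviations about the known mean: SS = (15.5−10)² + (10.8−10)² + (14.6−10)² + (4.1−10)² + (13−10)² = 95.86.
The Normal likelihood contributes (σ²)^(−n/2) exp(−SS/(2σ²)), so the posterior is Inverse-Gamma(α + n/2, β + SS/2) = Inverse-Gamma(4.5, 57.93).
The mode of Inverse-Gamma(a, b) is b/(a+1) = 57.93/5.5 ≈ 10.533.

σ̂²_MAP = 10.533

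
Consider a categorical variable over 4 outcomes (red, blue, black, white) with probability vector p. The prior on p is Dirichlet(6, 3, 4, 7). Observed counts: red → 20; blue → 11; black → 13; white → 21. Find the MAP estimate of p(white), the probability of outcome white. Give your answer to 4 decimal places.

MAP estimate of p(white) = 0.3333

The posterior is Dirichlet(αᵢ + nᵢ) = Dirichlet(26, 14, 17, 28).
For a Dirichlet(a₁,…,a_K) with all aᵢ > 1, the mode has j-th component (aⱼ − 1)/(Σaᵢ − K).
Here Σaᵢ = 85 and K = 4, so p(white) = (28 − 1)/(85 − 4) = 27/81 ≈ 0.3333.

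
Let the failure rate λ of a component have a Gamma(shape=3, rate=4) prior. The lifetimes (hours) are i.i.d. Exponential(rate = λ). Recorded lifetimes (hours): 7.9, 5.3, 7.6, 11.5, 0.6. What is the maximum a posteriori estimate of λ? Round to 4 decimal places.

The Exponential(rate=λ) likelihood is ∝ λ^n e^(−λΣtᵢ). Here n = 5 and Σtᵢ = 7.9 + 5.3 + 7.6 + 11.5 + 0.6 = 32.9.
Posterior ∝ λ^2e^(−4λ) · λ^5e^(−32.9λ) = λ^7e^(−36.9λ), i.e. Gamma(8, 36.9).
Mode = (a−1)/b = 7/36.9 ≈ 0.1897.

λ̂_MAP = 0.1897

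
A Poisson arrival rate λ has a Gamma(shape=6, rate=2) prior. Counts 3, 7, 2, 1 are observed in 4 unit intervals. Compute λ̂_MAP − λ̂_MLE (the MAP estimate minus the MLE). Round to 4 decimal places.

Σxᵢ = 13. Posterior is Gamma(19, 6); MAP = (19−1)/6 = 18/6 ≈ 3.00000.
MLE = x̄ = 13/4 ≈ 3.25000.
Difference = 18/6 − 13/4 = -1/4 ≈ -0.2500.

MAP − MLE = -0.2500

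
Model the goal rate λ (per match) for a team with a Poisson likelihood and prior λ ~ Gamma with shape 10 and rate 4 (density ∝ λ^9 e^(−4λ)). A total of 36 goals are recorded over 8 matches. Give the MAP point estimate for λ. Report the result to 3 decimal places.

Σxᵢ = 36, n = 8.
Posterior ∝ λ^9e^(−4λ) · λ^36e^(−8λ) = λ^45e^(−12λ), i.e. Gamma(shape=46, rate=12).
The mode of a Gamma(a, b) with a ≥ 1 (shape–rate) is (a−1)/b = 45/12 ≈ 3.750.

λ̂_MAP = 3.750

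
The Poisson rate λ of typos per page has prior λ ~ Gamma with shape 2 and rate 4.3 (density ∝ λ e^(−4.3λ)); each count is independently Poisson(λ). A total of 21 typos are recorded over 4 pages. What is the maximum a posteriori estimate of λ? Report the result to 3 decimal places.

λ̂_MAP = 2.651

Σxᵢ = 21, n = 4.
Posterior ∝ λe^(−4.3λ) · λ^21e^(−4λ) = λ^22e^(−8.3λ), i.e. Gamma(shape=23, rate=8.3).
The mode of a Gamma(a, b) with a ≥ 1 (shape–rate) is (a−1)/b = 22/8.3 ≈ 2.651.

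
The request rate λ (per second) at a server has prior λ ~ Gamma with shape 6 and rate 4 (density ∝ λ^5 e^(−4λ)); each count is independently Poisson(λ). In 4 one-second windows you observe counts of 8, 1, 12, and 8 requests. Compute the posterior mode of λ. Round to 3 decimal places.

λ̂_MAP = 4.250

Σxᵢ = 8+1+12+8 = 29, with n = 4.
Posterior ∝ λ^5e^(−4λ) · λ^29e^(−4λ) = λ^34e^(−8λ), i.e. Gamma(shape=35, rate=8).
The mode of a Gamma(a, b) with a ≥ 1 (shape–rate) is (a−1)/b = 34/8 ≈ 4.250.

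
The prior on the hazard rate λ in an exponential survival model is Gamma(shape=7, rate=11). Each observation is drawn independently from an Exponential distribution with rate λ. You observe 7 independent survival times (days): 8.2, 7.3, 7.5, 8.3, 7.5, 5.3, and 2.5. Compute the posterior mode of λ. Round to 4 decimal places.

λ̂_MAP = 0.2257

The Exponential(rate=λ) likelihood is ∝ λ^n e^(−λΣtᵢ). Here n = 7 and Σtᵢ = 8.2 + 7.3 + 7.5 + 8.3 + 7.5 + 5.3 + 2.5 = 46.6.
Posterior ∝ λ^6e^(−11λ) · λ^7e^(−46.6λ) = λ^13e^(−57.6λ), i.e. Gamma(14, 57.6).
Mode = (a−1)/b = 13/57.6 ≈ 0.2257.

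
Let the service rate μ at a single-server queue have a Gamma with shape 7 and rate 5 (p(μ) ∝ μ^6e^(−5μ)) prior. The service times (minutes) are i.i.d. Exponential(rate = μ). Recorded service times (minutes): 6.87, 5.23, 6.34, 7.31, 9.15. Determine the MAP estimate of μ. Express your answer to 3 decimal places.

The Exponential(rate=μ) likelihood is ∝ μ^n e^(−μΣtᵢ). Here n = 5 and Σtᵢ = 6.87 + 5.23 + 6.34 + 7.31 + 9.15 = 34.90.
Posterior ∝ μ^6e^(−5μ) · μ^5e^(−34.90μ) = μ^11e^(−39.90μ), i.e. Gamma(12, 39.90).
Mode = (a−1)/b = 11/39.90 ≈ 0.276.

μ̂_MAP = 0.276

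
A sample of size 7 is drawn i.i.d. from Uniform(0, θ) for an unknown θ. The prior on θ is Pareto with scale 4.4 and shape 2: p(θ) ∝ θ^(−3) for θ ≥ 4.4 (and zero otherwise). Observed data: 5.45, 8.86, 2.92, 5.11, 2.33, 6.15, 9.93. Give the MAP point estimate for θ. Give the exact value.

The Uniform(0, θ) likelihood is θ^(−n) for θ ≥ max(xᵢ), zero otherwise. Here max(xᵢ) = 9.93.
Posterior ∝ θ^(−3) · θ^(−7) = θ^(−10) on θ ≥ max(4.4, 9.93) = 9.93.
This density is strictly decreasing in θ, so the posterior mode lies at the lower boundary of the support.

θ̂_MAP = 9.93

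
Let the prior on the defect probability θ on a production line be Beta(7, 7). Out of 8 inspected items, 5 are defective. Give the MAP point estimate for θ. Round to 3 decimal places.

Prior: Beta(7, 7).
Data: 5 successes in 8 trials. The binomial likelihood contributes θ^5(1−θ)^3, so the posterior is Beta(7+5, 7+3) = Beta(12, 10).
For Beta(a, b) with a, b > 1 the mode is (a−1)/(a+b−2) = 11/20 ≈ 0.550.

θ̂_MAP = 0.550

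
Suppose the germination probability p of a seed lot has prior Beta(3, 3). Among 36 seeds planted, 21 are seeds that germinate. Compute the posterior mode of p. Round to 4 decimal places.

p̂_MAP = 0.5750

Prior: Beta(3, 3).
Data: 21 successes in 36 trials. The binomial likelihood contributes p^21(1−p)^15, so the posterior is Beta(3+21, 3+15) = Beta(24, 18).
For Beta(a, b) with a, b > 1 the mode is (a−1)/(a+b−2) = 23/40 ≈ 0.5750.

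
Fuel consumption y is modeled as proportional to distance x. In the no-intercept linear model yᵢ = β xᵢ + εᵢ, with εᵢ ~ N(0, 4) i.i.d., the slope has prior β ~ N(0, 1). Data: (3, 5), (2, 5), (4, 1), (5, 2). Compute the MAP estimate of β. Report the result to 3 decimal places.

log p(β | y) = −Σ(yᵢ − βxᵢ)²/(2·4) − β²/(2·1) + const.
Setting the derivative to zero: Σxᵢ(yᵢ − βxᵢ)/4 − β/1 = 0, so β = Σxᵢyᵢ / (Σxᵢ² + σ²/τ²).
Σxᵢyᵢ = 3·5 + 2·5 + 4·1 + 5·2 = 39; Σxᵢ² = 54; σ²/τ² = 4.
β̂_MAP = 39 / (54 + 4) = 39/58 ≈ 0.672.

β̂_MAP = 0.672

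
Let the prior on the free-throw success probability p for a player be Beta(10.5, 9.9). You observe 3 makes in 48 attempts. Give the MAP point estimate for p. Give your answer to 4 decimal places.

Prior: Beta(10.5, 9.9).
Data: 3 successes in 48 trials. The binomial likelihood contributes p^3(1−p)^45, so the posterior is Beta(10.5+3, 9.9+45) = Beta(13.5, 54.9).
For Beta(a, b) with a, b > 1 the mode is (a−1)/(a+b−2) = 12.5/66.4 ≈ 0.1883.

p̂_MAP = 0.1883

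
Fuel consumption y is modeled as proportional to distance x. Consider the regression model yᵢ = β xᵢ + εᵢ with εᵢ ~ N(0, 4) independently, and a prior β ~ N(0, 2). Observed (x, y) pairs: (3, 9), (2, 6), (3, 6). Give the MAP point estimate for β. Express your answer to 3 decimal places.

log p(β | y) = −Σ(yᵢ − βxᵢ)²/(2·4) − β²/(2·2) + const.
Setting the derivative to zero: Σxᵢ(yᵢ − βxᵢ)/4 − β/2 = 0, so β = Σxᵢyᵢ / (Σxᵢ² + σ²/τ²).
Σxᵢyᵢ = 3·9 + 2·6 + 3·6 = 57; Σxᵢ² = 22; σ²/τ² = 2.
β̂_MAP = 57 / (22 + 2) = 57/24 ≈ 2.375.

β̂_MAP = 2.375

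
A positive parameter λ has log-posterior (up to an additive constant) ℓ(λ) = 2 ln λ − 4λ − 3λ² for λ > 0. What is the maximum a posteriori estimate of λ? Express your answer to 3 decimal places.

ℓ'(λ) = 2/λ − 4 − 6λ. Setting this to zero and multiplying by λ: 6λ² + 4λ − 2 = 0.
λ = (−4 + √(4² + 4·6·2)) / (2·6) = (−4 + √64) / 12 = (−4 + 8)/12 = 1/3.
ℓ''(λ) = −2/λ² − 6 < 0, confirming a maximum.

λ̂_MAP = 0.333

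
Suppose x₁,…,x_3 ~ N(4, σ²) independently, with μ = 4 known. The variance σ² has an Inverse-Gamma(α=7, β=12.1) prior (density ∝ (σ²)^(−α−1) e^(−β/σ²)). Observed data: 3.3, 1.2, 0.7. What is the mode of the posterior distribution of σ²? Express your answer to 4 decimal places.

σ̂²_MAP = 2.2853

Sum of squared deviations about the known mean: SS = (3.3−4)² + (1.2−4)² + (0.7−4)² = 19.22.
The Normal likelihood contributes (σ²)^(−n/2) exp(−SS/(2σ²)), so the posterior is Inverse-Gamma(α + n/2, β + SS/2) = Inverse-Gamma(8.5, 21.71).
The mode of Inverse-Gamma(a, b) is b/(a+1) = 21.71/9.5 ≈ 2.2853.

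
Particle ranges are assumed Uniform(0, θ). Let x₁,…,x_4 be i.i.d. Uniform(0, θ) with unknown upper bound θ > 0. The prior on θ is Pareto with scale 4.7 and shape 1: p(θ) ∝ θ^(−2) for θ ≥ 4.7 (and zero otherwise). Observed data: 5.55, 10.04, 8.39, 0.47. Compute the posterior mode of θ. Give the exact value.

The Uniform(0, θ) likelihood is θ^(−n) for θ ≥ max(xᵢ), zero otherwise. Here max(xᵢ) = 10.04.
Posterior ∝ θ^(−2) · θ^(−4) = θ^(−6) on θ ≥ max(4.7, 10.04) = 10.04.
This density is strictly decreasing in θ, so the posterior mode lies at the lower boundary of the support.

θ̂_MAP = 10.04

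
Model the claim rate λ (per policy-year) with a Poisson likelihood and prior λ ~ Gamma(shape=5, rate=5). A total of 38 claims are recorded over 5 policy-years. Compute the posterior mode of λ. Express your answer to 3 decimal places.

λ̂_MAP = 4.200

Σxᵢ = 38, n = 5.
Posterior ∝ λ^4e^(−5λ) · λ^38e^(−5λ) = λ^42e^(−10λ), i.e. Gamma(shape=43, rate=10).
The mode of a Gamma(a, b) with a ≥ 1 (shape–rate) is (a−1)/b = 42/10 ≈ 4.200.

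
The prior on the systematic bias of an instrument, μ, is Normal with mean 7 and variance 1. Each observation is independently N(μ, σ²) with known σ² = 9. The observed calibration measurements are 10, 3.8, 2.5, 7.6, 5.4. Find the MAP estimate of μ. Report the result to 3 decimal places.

n = 5; x̄ = (10 + 3.8 + 2.5 + 7.6 + 5.4)/5 = 29.3/5 = 5.86.
For a Normal prior and Normal likelihood with known variance, the posterior is Normal; its mode equals its mean, the precision-weighted average.
Prior precision 1/σ₀² = 1/1 = 1; data precision n/σ² = 5/9.
μ̂ = (1·7 + (5/9)·5.86) / (1 + 5/9) = (923/90)/(14/9) = 923/140 ≈ 6.593.

μ̂_MAP = 6.593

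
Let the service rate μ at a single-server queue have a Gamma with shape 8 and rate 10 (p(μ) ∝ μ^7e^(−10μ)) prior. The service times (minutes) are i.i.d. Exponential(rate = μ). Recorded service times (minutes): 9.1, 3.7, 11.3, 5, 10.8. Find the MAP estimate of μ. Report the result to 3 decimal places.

The Exponential(rate=μ) likelihood is ∝ μ^n e^(−μΣtᵢ). Here n = 5 and Σtᵢ = 9.1 + 3.7 + 11.3 + 5 + 10.8 = 39.9.
Posterior ∝ μ^7e^(−10μ) · μ^5e^(−39.9μ) = μ^12e^(−49.9μ), i.e. Gamma(13, 49.9).
Mode = (a−1)/b = 12/49.9 ≈ 0.240.

μ̂_MAP = 0.240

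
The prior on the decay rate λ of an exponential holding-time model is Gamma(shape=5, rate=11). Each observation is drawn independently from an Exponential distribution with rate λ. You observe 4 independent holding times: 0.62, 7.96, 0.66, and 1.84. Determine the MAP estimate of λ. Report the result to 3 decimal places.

The Exponential(rate=λ) likelihood is ∝ λ^n e^(−λΣtᵢ). Here n = 4 and Σtᵢ = 0.62 + 7.96 + 0.66 + 1.84 = 11.08.
Posterior ∝ λ^4e^(−11λ) · λ^4e^(−11.08λ) = λ^8e^(−22.08λ), i.e. Gamma(9, 22.08).
Mode = (a−1)/b = 8/22.08 ≈ 0.362.

λ̂_MAP = 0.362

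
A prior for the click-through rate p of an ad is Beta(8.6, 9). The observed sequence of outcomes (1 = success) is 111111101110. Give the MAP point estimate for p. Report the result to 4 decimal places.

p̂_MAP = 0.6377

Prior: Beta(8.6, 9).
Data: 10 successes in 12 trials (from the sequence). The binomial likelihood contributes p^10(1−p)^2, so the posterior is Beta(8.6+10, 9+2) = Beta(18.6, 11).
For Beta(a, b) with a, b > 1 the mode is (a−1)/(a+b−2) = 17.6/27.6 ≈ 0.6377.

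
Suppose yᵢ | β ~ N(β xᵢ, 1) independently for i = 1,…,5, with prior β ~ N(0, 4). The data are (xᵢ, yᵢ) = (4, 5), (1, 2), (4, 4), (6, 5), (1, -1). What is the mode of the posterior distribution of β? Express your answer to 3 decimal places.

log p(β | y) = −Σ(yᵢ − βxᵢ)²/(2·1) − β²/(2·4) + const.
Setting the derivative to zero: Σxᵢ(yᵢ − βxᵢ)/1 − β/4 = 0, so β = Σxᵢyᵢ / (Σxᵢ² + σ²/τ²).
Σxᵢyᵢ = 4·5 + 1·2 + 4·4 + 6·5 + 1·(-1) = 67; Σxᵢ² = 70; σ²/τ² = 0.25.
β̂_MAP = 67 / (70 + 0.25) = 67/70.25 ≈ 0.954.

β̂_MAP = 0.954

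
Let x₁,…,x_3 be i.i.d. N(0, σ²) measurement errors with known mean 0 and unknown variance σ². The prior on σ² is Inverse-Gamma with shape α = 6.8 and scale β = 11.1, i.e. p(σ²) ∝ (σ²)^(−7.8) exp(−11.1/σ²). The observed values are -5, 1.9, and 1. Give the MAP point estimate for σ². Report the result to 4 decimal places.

σ̂²_MAP = 2.7855

Sum of squared deviations about the known mean: SS = (-5−0)² + (1.9−0)² + (1−0)² = 29.61.
The Normal likelihood contributes (σ²)^(−n/2) exp(−SS/(2σ²)), so the posterior is Inverse-Gamma(α + n/2, β + SS/2) = Inverse-Gamma(8.3, 25.905).
The mode of Inverse-Gamma(a, b) is b/(a+1) = 25.905/9.3 ≈ 2.7855.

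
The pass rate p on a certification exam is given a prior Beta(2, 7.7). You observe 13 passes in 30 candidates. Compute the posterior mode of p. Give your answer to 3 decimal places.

p̂_MAP = 0.371

Prior: Beta(2, 7.7).
Data: 13 successes in 30 trials. The binomial likelihood contributes p^13(1−p)^17, so the posterior is Beta(2+13, 7.7+17) = Beta(15, 24.7).
For Beta(a, b) with a, b > 1 the mode is (a−1)/(a+b−2) = 14/37.7 ≈ 0.371.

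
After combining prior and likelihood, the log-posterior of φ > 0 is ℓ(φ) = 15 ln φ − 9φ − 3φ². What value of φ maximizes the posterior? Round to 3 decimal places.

ℓ'(φ) = 15/φ − 9 − 6φ. Setting this to zero and multiplying by φ: 6φ² + 9φ − 15 = 0.
φ = (−9 + √(9² + 4·6·15)) / (2·6) = (−9 + √441) / 12 = (−9 + 21)/12 = 1.
ℓ''(φ) = −15/φ² − 6 < 0, confirming a maximum.

φ̂_MAP = 1.000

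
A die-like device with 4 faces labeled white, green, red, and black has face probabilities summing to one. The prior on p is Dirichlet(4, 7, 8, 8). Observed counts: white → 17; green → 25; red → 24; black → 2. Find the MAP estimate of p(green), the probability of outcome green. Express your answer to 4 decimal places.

MAP estimate of p(green) = 0.3407

The posterior is Dirichlet(αᵢ + nᵢ) = Dirichlet(21, 32, 32, 10).
For a Dirichlet(a₁,…,a_K) with all aᵢ > 1, the mode has j-th component (aⱼ − 1)/(Σaᵢ − K).
Here Σaᵢ = 95 and K = 4, so p(green) = (32 − 1)/(95 − 4) = 31/91 ≈ 0.3407.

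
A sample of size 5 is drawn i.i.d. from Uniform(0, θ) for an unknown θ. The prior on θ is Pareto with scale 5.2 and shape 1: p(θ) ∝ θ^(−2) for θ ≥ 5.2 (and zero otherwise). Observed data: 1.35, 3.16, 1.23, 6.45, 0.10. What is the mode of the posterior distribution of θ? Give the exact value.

θ̂_MAP = 6.45

The Uniform(0, θ) likelihood is θ^(−n) for θ ≥ max(xᵢ), zero otherwise. Here max(xᵢ) = 6.45.
Posterior ∝ θ^(−2) · θ^(−5) = θ^(−7) on θ ≥ max(5.2, 6.45) = 6.45.
This density is strictly decreasing in θ, so the posterior mode lies at the lower boundary of the support.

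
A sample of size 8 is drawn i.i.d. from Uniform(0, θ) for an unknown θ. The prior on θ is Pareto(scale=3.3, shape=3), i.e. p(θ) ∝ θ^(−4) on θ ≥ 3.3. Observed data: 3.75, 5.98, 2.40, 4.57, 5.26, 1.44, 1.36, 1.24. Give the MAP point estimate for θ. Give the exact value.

The Uniform(0, θ) likelihood is θ^(−n) for θ ≥ max(xᵢ), zero otherwise. Here max(xᵢ) = 5.98.
Posterior ∝ θ^(−4) · θ^(−8) = θ^(−12) on θ ≥ max(3.3, 5.98) = 5.98.
This density is strictly decreasing in θ, so the posterior mode lies at the lower boundary of the support.

θ̂_MAP = 5.98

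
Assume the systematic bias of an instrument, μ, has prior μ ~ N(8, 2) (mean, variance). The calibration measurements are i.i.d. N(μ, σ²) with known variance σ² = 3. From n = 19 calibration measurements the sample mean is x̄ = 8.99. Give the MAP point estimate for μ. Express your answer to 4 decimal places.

n = 19, x̄ = 8.99.
For a Normal prior and Normal likelihood with known variance, the posterior is Normal; its mode equals its mean, the precision-weighted average.
Prior precision 1/σ₀² = 1/2 = 0.5; data precision n/σ² = 19/3.
μ̂ = (0.5·8 + (19/3)·8.99) / (0.5 + 19/3) = (18281/300)/(41/6) = 18281/2050 ≈ 8.9176.

μ̂_MAP = 8.9176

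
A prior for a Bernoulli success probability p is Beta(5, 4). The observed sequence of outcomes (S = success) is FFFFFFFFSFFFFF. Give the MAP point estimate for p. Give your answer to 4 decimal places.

p̂_MAP = 0.2381

Prior: Beta(5, 4).
Data: 1 success in 14 trials (from the sequence). The binomial likelihood contributes p(1−p)^13, so the posterior is Beta(5+1, 4+13) = Beta(6, 17).
For Beta(a, b) with a, b > 1 the mode is (a−1)/(a+b−2) = 5/21 ≈ 0.2381.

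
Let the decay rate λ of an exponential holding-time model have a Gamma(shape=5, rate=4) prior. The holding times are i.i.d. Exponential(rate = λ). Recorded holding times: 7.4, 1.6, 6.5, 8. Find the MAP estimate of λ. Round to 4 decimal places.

The Exponential(rate=λ) likelihood is ∝ λ^n e^(−λΣtᵢ). Here n = 4 and Σtᵢ = 7.4 + 1.6 + 6.5 + 8 = 23.5.
Posterior ∝ λ^4e^(−4λ) · λ^4e^(−23.5λ) = λ^8e^(−27.5λ), i.e. Gamma(9, 27.5).
Mode = (a−1)/b = 8/27.5 ≈ 0.2909.

λ̂_MAP = 0.2909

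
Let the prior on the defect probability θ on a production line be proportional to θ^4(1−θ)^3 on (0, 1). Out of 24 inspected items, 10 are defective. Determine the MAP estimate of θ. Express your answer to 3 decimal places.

θ̂_MAP = 0.452

The prior density ∝ θ^4(1−θ)^3 is the kernel of Beta(5, 4).
Data: 10 successes in 24 trials. The binomial likelihood contributes θ^10(1−θ)^14, so the posterior is Beta(5+10, 4+14) = Beta(15, 18).
For Beta(a, b) with a, b > 1 the mode is (a−1)/(a+b−2) = 14/31 ≈ 0.452.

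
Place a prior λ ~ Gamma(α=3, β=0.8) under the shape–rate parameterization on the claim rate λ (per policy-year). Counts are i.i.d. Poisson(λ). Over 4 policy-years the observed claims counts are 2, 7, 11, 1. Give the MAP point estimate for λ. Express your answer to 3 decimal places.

Σxᵢ = 2+7+11+1 = 21, with n = 4.
Posterior ∝ λ^2e^(−0.8λ) · λ^21e^(−4λ) = λ^23e^(−4.8λ), i.e. Gamma(shape=24, rate=4.8).
The mode of a Gamma(a, b) with a ≥ 1 (shape–rate) is (a−1)/b = 23/4.8 ≈ 4.792.

λ̂_MAP = 4.792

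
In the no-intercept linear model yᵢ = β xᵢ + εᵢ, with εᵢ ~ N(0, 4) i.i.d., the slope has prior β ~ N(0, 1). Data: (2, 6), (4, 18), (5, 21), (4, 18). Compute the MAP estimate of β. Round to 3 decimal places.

β̂_MAP = 4.015

log p(β | y) = −Σ(yᵢ − βxᵢ)²/(2·4) − β²/(2·1) + const.
Setting the derivative to zero: Σxᵢ(yᵢ − βxᵢ)/4 − β/1 = 0, so β = Σxᵢyᵢ / (Σxᵢ² + σ²/τ²).
Σxᵢyᵢ = 2·6 + 4·18 + 5·21 + 4·18 = 261; Σxᵢ² = 61; σ²/τ² = 4.
β̂_MAP = 261 / (61 + 4) = 261/65 ≈ 4.015.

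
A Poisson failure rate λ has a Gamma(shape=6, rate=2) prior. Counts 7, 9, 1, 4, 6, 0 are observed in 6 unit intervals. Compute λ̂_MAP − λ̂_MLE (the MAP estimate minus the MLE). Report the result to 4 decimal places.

MAP − MLE = -0.5000

Σxᵢ = 27. Posterior is Gamma(33, 8); MAP = (33−1)/8 = 32/8 ≈ 4.00000.
MLE = x̄ = 27/6 ≈ 4.50000.
Difference = 32/8 − 27/6 = -1/2 ≈ -0.5000.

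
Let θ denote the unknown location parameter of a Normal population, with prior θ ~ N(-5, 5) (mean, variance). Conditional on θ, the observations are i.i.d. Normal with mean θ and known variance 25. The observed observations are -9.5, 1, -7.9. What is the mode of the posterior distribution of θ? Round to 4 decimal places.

θ̂_MAP = -5.1750

n = 3; x̄ = ((-9.5) + 1 + (-7.9))/3 = -16.4/3 = -82/15 ≈ -5.4667.
For a Normal prior and Normal likelihood with known variance, the posterior is Normal; its mode equals its mean, the precision-weighted average.
Prior precision 1/σ₀² = 1/5 = 0.2; data precision n/σ² = 3/25 = 0.12.
θ̂ = (0.2·(-5) + 0.12·(-82/15)) / (0.2 + 0.12) = (-1.656)/0.32 = -5.1750.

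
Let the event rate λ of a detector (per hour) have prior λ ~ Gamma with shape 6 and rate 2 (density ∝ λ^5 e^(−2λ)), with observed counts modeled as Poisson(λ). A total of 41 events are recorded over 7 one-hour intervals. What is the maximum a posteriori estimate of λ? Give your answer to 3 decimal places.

Σxᵢ = 41, n = 7.
Posterior ∝ λ^5e^(−2λ) · λ^41e^(−7λ) = λ^46e^(−9λ), i.e. Gamma(shape=47, rate=9).
The mode of a Gamma(a, b) with a ≥ 1 (shape–rate) is (a−1)/b = 46/9 ≈ 5.111.

λ̂_MAP = 5.111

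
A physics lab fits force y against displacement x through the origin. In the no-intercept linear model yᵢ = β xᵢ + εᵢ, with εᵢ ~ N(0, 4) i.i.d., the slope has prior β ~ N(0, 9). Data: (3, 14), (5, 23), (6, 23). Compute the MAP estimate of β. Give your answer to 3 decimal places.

β̂_MAP = 4.188

log p(β | y) = −Σ(yᵢ − βxᵢ)²/(2·4) − β²/(2·9) + const.
Setting the derivative to zero: Σxᵢ(yᵢ − βxᵢ)/4 − β/9 = 0, so β = Σxᵢyᵢ / (Σxᵢ² + σ²/τ²).
Σxᵢyᵢ = 3·14 + 5·23 + 6·23 = 295; Σxᵢ² = 70; σ²/τ² = 4/9.
β̂_MAP = 295 / (70 + 4/9) = 295/(634/9) = 2655/634 ≈ 4.188.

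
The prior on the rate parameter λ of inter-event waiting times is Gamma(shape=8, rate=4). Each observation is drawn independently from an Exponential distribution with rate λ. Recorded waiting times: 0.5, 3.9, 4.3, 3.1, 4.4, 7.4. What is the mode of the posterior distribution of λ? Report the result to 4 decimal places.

λ̂_MAP = 0.4710

The Exponential(rate=λ) likelihood is ∝ λ^n e^(−λΣtᵢ). Here n = 6 and Σtᵢ = 0.5 + 3.9 + 4.3 + 3.1 + 4.4 + 7.4 = 23.6.
Posterior ∝ λ^7e^(−4λ) · λ^6e^(−23.6λ) = λ^13e^(−27.6λ), i.e. Gamma(14, 27.6).
Mode = (a−1)/b = 13/27.6 ≈ 0.4710.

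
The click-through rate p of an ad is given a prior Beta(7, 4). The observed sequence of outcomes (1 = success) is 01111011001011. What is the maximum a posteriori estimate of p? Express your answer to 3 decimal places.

Prior: Beta(7, 4).
Data: 9 successes in 14 trials (from the sequence). The binomial likelihood contributes p^9(1−p)^5, so the posterior is Beta(7+9, 4+5) = Beta(16, 9).
For Beta(a, b) with a, b > 1 the mode is (a−1)/(a+b−2) = 15/23 ≈ 0.652.

p̂_MAP = 0.652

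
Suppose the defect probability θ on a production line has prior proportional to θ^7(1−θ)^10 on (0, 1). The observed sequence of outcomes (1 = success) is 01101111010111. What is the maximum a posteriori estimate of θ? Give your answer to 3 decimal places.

θ̂_MAP = 0.548

The prior density ∝ θ^7(1−θ)^10 is the kernel of Beta(8, 11).
Data: 10 successes in 14 trials (from the sequence). The binomial likelihood contributes θ^10(1−θ)^4, so the posterior is Beta(8+10, 11+4) = Beta(18, 15).
For Beta(a, b) with a, b > 1 the mode is (a−1)/(a+b−2) = 17/31 ≈ 0.548.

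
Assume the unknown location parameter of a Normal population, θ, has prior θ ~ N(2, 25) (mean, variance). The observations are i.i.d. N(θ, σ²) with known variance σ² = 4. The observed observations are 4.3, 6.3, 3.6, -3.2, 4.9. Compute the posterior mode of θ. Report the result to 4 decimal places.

θ̂_MAP = 3.1434

n = 5; x̄ = (4.3 + 6.3 + 3.6 + (-3.2) + 4.9)/5 = 15.9/5 = 3.18.
For a Normal prior and Normal likelihood with known variance, the posterior is Normal; its mode equals its mean, the precision-weighted average.
Prior precision 1/σ₀² = 1/25 = 0.04; data precision n/σ² = 5/4 = 1.25.
θ̂ = (0.04·2 + 1.25·3.18) / (0.04 + 1.25) = 4.055/1.29 = 811/258 ≈ 3.1434.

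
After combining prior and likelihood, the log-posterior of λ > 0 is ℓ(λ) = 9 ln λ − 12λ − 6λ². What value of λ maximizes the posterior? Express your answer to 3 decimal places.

λ̂_MAP = 0.500

ℓ'(λ) = 9/λ − 12 − 12λ. Setting this to zero and multiplying by λ: 12λ² + 12λ − 9 = 0.
λ = (−12 + √(12² + 4·12·9)) / (2·12) = (−12 + √576) / 24 = (−12 + 24)/24 = 1/2.
ℓ''(λ) = −9/λ² − 12 < 0, confirming a maximum.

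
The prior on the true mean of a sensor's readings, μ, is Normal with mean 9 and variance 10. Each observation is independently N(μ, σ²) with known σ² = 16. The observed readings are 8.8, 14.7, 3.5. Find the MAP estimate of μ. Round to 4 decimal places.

n = 3; x̄ = (8.8 + 14.7 + 3.5)/3 = 27/3 = 9.
For a Normal prior and Normal likelihood with known variance, the posterior is Normal; its mode equals its mean, the precision-weighted average.
Prior precision 1/σ₀² = 1/10 = 0.1; data precision n/σ² = 3/16 = 0.1875.
μ̂ = (0.1·9 + 0.1875·9) / (0.1 + 0.1875) = 2.5875/0.2875 = 9.0000.

μ̂_MAP = 9.0000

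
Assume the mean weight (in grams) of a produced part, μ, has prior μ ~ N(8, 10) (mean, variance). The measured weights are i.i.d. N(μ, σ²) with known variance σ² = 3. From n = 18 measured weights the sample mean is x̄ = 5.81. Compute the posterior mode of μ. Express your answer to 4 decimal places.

n = 18, x̄ = 5.81.
For a Normal prior and Normal likelihood with known variance, the posterior is Normal; its mode equals its mean, the precision-weighted average.
Prior precision 1/σ₀² = 1/10 = 0.1; data precision n/σ² = 18/3 = 6.
μ̂ = (0.1·8 + 6·5.81) / (0.1 + 6) = 35.66/6.1 = 1783/305 ≈ 5.8459.

μ̂_MAP = 5.8459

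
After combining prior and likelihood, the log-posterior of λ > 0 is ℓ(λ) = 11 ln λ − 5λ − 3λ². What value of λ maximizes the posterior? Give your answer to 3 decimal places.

ℓ'(λ) = 11/λ − 5 − 6λ. Setting this to zero and multiplying by λ: 6λ² + 5λ − 11 = 0.
λ = (−5 + √(5² + 4·6·11)) / (2·6) = (−5 + √289) / 12 = (−5 + 17)/12 = 1.
ℓ''(λ) = −11/λ² − 6 < 0, confirming a maximum.

λ̂_MAP = 1.000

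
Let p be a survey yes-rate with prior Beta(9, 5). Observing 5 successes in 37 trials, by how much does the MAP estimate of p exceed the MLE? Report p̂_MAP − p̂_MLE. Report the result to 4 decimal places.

MAP − MLE = 0.1302

Posterior is Beta(14, 37); MAP = (14−1)/(51−2) = 13/49 ≈ 0.26531.
MLE ignores the prior: p̂_MLE = k/n = 5/37 ≈ 0.13514.
Difference = 13/49 − 5/37 = 236/1813 ≈ 0.1302.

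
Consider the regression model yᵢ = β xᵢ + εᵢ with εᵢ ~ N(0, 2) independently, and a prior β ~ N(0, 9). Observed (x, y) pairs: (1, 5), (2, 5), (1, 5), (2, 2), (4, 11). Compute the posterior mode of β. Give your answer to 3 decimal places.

log p(β | y) = −Σ(yᵢ − βxᵢ)²/(2·2) − β²/(2·9) + const.
Setting the derivative to zero: Σxᵢ(yᵢ − βxᵢ)/2 − β/9 = 0, so β = Σxᵢyᵢ / (Σxᵢ² + σ²/τ²).
Σxᵢyᵢ = 1·5 + 2·5 + 1·5 + 2·2 + 4·11 = 68; Σxᵢ² = 26; σ²/τ² = 2/9.
β̂_MAP = 68 / (26 + 2/9) = 68/(236/9) = 153/59 ≈ 2.593.

β̂_MAP = 2.593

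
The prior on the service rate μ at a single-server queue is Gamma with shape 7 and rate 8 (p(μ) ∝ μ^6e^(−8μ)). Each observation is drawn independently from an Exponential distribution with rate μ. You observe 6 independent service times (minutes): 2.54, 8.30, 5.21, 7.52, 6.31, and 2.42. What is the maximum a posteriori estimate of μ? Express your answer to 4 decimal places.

The Exponential(rate=μ) likelihood is ∝ μ^n e^(−μΣtᵢ). Here n = 6 and Σtᵢ = 2.54 + 8.30 + 5.21 + 7.52 + 6.31 + 2.42 = 32.30.
Posterior ∝ μ^6e^(−8μ) · μ^6e^(−32.30μ) = μ^12e^(−40.30μ), i.e. Gamma(13, 40.30).
Mode = (a−1)/b = 12/40.30 ≈ 0.2978.

μ̂_MAP = 0.2978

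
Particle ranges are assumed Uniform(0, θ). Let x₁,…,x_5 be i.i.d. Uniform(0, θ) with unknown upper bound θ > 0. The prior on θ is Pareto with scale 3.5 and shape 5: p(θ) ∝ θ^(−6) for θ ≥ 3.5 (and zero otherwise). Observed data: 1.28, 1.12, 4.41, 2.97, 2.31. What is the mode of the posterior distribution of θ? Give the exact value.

θ̂_MAP = 4.41

The Uniform(0, θ) likelihood is θ^(−n) for θ ≥ max(xᵢ), zero otherwise. Here max(xᵢ) = 4.41.
Posterior ∝ θ^(−6) · θ^(−5) = θ^(−11) on θ ≥ max(3.5, 4.41) = 4.41.
This density is strictly decreasing in θ, so the posterior mode lies at the lower boundary of the support.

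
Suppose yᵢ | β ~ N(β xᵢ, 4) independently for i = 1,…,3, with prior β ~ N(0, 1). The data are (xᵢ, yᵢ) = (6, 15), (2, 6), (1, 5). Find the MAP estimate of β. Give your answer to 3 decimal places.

log p(β | y) = −Σ(yᵢ − βxᵢ)²/(2·4) − β²/(2·1) + const.
Setting the derivative to zero: Σxᵢ(yᵢ − βxᵢ)/4 − β/1 = 0, so β = Σxᵢyᵢ / (Σxᵢ² + σ²/τ²).
Σxᵢyᵢ = 6·15 + 2·6 + 1·5 = 107; Σxᵢ² = 41; σ²/τ² = 4.
β̂_MAP = 107 / (41 + 4) = 107/45 ≈ 2.378.

β̂_MAP = 2.378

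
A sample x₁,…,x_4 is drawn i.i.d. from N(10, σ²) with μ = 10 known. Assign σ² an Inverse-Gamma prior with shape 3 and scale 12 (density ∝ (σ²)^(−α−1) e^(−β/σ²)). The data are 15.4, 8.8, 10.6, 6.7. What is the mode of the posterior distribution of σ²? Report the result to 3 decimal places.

Sum of squared deviations about the known mean: SS = (15.4−10)² + (8.8−10)² + (10.6−10)² + (6.7−10)² = 41.85.
The Normal likelihood contributes (σ²)^(−n/2) exp(−SS/(2σ²)), so the posterior is Inverse-Gamma(α + n/2, β + SS/2) = Inverse-Gamma(5, 32.925).
The mode of Inverse-Gamma(a, b) is b/(a+1) = 32.925/6 ≈ 5.488.

σ̂²_MAP = 5.488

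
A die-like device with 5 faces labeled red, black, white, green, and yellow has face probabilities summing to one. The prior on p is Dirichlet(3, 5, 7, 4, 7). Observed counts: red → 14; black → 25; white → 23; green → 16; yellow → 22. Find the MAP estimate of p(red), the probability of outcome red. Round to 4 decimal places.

MAP estimate of p(red) = 0.1322

The posterior is Dirichlet(αᵢ + nᵢ) = Dirichlet(17, 30, 30, 20, 29).
For a Dirichlet(a₁,…,a_K) with all aᵢ > 1, the mode has j-th component (aⱼ − 1)/(Σaᵢ − K).
Here Σaᵢ = 126 and K = 5, so p(red) = (17 − 1)/(126 − 5) = 16/121 ≈ 0.1322.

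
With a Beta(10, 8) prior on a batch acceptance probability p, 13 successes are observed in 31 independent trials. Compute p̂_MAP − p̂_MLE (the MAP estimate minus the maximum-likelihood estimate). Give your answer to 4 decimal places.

Posterior is Beta(23, 26); MAP = (23−1)/(49−2) = 22/47 ≈ 0.46809.
MLE ignores the prior: p̂_MLE = k/n = 13/31 ≈ 0.41935.
Difference = 22/47 − 13/31 = 71/1457 ≈ 0.0487.

MAP − MLE = 0.0487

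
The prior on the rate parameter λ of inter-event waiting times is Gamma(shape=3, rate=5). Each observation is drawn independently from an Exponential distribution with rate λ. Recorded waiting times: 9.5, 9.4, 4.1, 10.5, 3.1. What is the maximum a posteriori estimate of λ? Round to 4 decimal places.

The Exponential(rate=λ) likelihood is ∝ λ^n e^(−λΣtᵢ). Here n = 5 and Σtᵢ = 9.5 + 9.4 + 4.1 + 10.5 + 3.1 = 36.6.
Posterior ∝ λ^2e^(−5λ) · λ^5e^(−36.6λ) = λ^7e^(−41.6λ), i.e. Gamma(8, 41.6).
Mode = (a−1)/b = 7/41.6 ≈ 0.1683.

λ̂_MAP = 0.1683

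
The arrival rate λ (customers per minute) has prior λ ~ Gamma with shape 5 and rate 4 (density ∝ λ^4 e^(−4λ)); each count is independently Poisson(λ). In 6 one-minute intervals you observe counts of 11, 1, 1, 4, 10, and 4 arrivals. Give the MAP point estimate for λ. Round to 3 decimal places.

Σxᵢ = 11+1+1+4+10+4 = 31, with n = 6.
Posterior ∝ λ^4e^(−4λ) · λ^31e^(−6λ) = λ^35e^(−10λ), i.e. Gamma(shape=36, rate=10).
The mode of a Gamma(a, b) with a ≥ 1 (shape–rate) is (a−1)/b = 35/10 ≈ 3.500.

λ̂_MAP = 3.500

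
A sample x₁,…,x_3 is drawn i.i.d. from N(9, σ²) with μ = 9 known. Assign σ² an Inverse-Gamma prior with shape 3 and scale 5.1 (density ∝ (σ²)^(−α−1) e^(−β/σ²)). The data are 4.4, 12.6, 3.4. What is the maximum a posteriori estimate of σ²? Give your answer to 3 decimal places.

Sum of squared deviations about the known mean: SS = (4.4−9)² + (12.6−9)² + (3.4−9)² = 65.48.
The Normal likelihood contributes (σ²)^(−n/2) exp(−SS/(2σ²)), so the posterior is Inverse-Gamma(α + n/2, β + SS/2) = Inverse-Gamma(4.5, 37.84).
The mode of Inverse-Gamma(a, b) is b/(a+1) = 37.84/5.5 ≈ 6.880.

σ̂²_MAP = 6.880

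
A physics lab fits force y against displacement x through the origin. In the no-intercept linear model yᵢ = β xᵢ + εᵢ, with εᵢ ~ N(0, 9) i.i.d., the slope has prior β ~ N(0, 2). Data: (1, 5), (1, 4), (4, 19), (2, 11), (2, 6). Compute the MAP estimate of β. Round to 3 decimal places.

β̂_MAP = 3.902

log p(β | y) = −Σ(yᵢ − βxᵢ)²/(2·9) − β²/(2·2) + const.
Setting the derivative to zero: Σxᵢ(yᵢ − βxᵢ)/9 − β/2 = 0, so β = Σxᵢyᵢ / (Σxᵢ² + σ²/τ²).
Σxᵢyᵢ = 1·5 + 1·4 + 4·19 + 2·11 + 2·6 = 119; Σxᵢ² = 26; σ²/τ² = 4.5.
β̂_MAP = 119 / (26 + 4.5) = 119/30.5 ≈ 3.902.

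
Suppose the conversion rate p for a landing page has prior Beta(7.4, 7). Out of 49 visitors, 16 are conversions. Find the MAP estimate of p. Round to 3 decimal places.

Prior: Beta(7.4, 7).
Data: 16 successes in 49 trials. The binomial likelihood contributes p^16(1−p)^33, so the posterior is Beta(7.4+16, 7+33) = Beta(23.4, 40).
For Beta(a, b) with a, b > 1 the mode is (a−1)/(a+b−2) = 22.4/61.4 ≈ 0.365.

p̂_MAP = 0.365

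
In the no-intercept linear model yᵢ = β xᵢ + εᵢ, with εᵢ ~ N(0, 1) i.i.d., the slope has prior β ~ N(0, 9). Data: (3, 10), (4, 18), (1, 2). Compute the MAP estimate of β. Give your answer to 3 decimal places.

β̂_MAP = 3.983

log p(β | y) = −Σ(yᵢ − βxᵢ)²/(2·1) − β²/(2·9) + const.
Setting the derivative to zero: Σxᵢ(yᵢ − βxᵢ)/1 − β/9 = 0, so β = Σxᵢyᵢ / (Σxᵢ² + σ²/τ²).
Σxᵢyᵢ = 3·10 + 4·18 + 1·2 = 104; Σxᵢ² = 26; σ²/τ² = 1/9.
β̂_MAP = 104 / (26 + 1/9) = 104/(235/9) = 936/235 ≈ 3.983.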